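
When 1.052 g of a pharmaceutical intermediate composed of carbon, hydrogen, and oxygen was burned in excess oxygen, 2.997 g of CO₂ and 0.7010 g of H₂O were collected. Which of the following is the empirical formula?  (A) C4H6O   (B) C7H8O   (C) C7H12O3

mol C = 2.997 g CO₂ ÷ 44.009 g/mol = 0.068100 mol
mol H = 2 × 0.7010 g H₂O ÷ 18.015 g/mol = 0.077824 mol
mass O = 1.052 − (0.81795 + 0.078447) = 0.15561 g → mol O = 0.15561 ÷ 15.999 = 0.0097261 mol
Divide by the smallest (0.0097261 mol): C 7.002, H 8.002, O 1.000

(B) C7H8O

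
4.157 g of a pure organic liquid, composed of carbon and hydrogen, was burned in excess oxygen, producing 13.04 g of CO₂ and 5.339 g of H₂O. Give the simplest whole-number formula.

mol C = 13.04 g CO₂ ÷ 44.009 g/mol = 0.29630 mol
mol H = 2 × 5.339 g H₂O ÷ 18.015 g/mol = 0.59273 mol
Divide by the smallest (0.29630 mol): C 1.000, H 2.000

CH2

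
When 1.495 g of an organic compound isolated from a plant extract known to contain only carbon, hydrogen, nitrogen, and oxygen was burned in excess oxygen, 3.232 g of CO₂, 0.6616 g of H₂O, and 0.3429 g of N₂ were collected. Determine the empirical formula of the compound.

C6H6N2O

mol C = 3.232 g CO₂ ÷ 44.009 g/mol = 0.073440 mol
mol H = 2 × 0.6616 g H₂O ÷ 18.015 g/mol = 0.073450 mol
mol N = 2 × 0.3429 g N₂ ÷ 28.014 g/mol = 0.024481 mol
mass O = 1.495 − (0.88208 + 0.074038 + 0.34290) = 0.19598 g → mol O = 0.19598 ÷ 15.999 = 0.012250 mol
Divide by the smallest (0.012250 mol): C 5.995, H 5.996, N 1.998, O 1.000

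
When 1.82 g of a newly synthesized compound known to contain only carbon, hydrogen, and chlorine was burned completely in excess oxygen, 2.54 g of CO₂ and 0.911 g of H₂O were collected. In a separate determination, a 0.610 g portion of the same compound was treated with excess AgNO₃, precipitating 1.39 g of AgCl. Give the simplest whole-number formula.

mol C = 2.54 g CO₂ ÷ 44.009 g/mol = 0.05772 mol
mol H = 2 × 0.911 g H₂O ÷ 18.015 g/mol = 0.1011 mol
From the AgCl data: mol Cl per gram of compound = (1.39 ÷ 143.318) ÷ 0.610 = 0.01590 mol/g, so in the 1.82 g combustion sample mol Cl = 0.02894 mol
Divide by the smallest (0.02894 mol): C 1.995, H 3.495, Cl 1.000
Multiplying each by 2 gives whole numbers: C 3.99, H 6.99, Cl 2.00

C4H7Cl2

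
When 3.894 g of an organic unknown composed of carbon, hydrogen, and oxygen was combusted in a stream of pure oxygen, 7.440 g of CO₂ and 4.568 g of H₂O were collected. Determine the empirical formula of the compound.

C2H6O

mol C = 7.440 g CO₂ ÷ 44.009 g/mol = 0.16906 mol
mol H = 2 × 4.568 g H₂O ÷ 18.015 g/mol = 0.50713 mol
mass O = 3.894 − (2.0305 + 0.51119) = 1.3523 g → mol O = 1.3523 ÷ 15.999 = 0.084522 mol
Divide by the smallest (0.084522 mol): C 2.000, H 6.000, O 1.000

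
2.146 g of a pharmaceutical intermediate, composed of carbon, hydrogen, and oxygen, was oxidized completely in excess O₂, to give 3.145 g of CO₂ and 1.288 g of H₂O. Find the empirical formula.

mol C = 3.145 g CO₂ ÷ 44.009 g/mol = 0.071463 mol
mol H = 2 × 1.288 g H₂O ÷ 18.015 g/mol = 0.14299 mol
mass O = 2.146 − (0.85834 + 0.14414) = 1.1435 g → mol O = 1.1435 ÷ 15.999 = 0.071475 mol
Divide by the smallest (0.071463 mol): C 1.000, H 2.001, O 1.000

CH2O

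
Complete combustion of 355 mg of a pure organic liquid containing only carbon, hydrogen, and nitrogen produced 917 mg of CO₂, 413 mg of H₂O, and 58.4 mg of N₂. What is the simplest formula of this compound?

mol C = 0.917 g CO₂ ÷ 44.009 g/mol = 0.02084 mol
mol H = 2 × 0.413 g H₂O ÷ 18.015 g/mol = 0.04585 mol
mol N = 2 × 0.0584 g N₂ ÷ 28.014 g/mol = 0.004169 mol
Divide by the smallest (0.004169 mol): C 4.998, H 10.997, N 1.000

C5H11N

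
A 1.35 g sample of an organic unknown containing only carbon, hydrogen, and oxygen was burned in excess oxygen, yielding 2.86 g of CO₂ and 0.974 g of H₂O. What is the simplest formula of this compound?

C9H15O4

mol C = 2.86 g CO₂ ÷ 44.009 g/mol = 0.06499 mol
mol H = 2 × 0.974 g H₂O ÷ 18.015 g/mol = 0.1081 mol
mass O = 1.35 − (0.7806 + 0.1090) = 0.4604 g → mol O = 0.4604 ÷ 15.999 = 0.02878 mol
Divide by the smallest (0.02878 mol): C 2.258, H 3.757, O 1.000
Multiplying each by 4 gives whole numbers: C 9.03, H 15.03, O 4.00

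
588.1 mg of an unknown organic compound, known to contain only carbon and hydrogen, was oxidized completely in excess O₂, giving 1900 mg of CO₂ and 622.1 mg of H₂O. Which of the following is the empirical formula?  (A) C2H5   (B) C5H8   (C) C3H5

(B) C5H8

mol C = 1.900 g CO₂ ÷ 44.009 g/mol = 0.043173 mol
mol H = 2 × 0.6221 g H₂O ÷ 18.015 g/mol = 0.069065 mol
Divide by the smallest (0.043173 mol): C 1.000, H 1.600
Multiplying each by 5 gives whole numbers: C 5.00, H 8.00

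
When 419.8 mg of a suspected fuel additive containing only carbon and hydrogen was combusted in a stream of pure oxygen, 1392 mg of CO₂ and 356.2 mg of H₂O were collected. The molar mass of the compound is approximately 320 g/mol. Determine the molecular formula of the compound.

mol C = 1.392 g CO₂ ÷ 44.009 g/mol = 0.031630 mol
mol H = 2 × 0.3562 g H₂O ÷ 18.015 g/mol = 0.039545 mol
Divide by the smallest (0.031630 mol): C 1.000, H 1.250
Multiplying each by 4 gives whole numbers: C 4.00, H 5.00
Empirical formula: C4H5
Empirical-formula mass = 53.08 g/mol; 320 ÷ 53.08 ≈ 6, so the molecular formula is C24H30.

C24H30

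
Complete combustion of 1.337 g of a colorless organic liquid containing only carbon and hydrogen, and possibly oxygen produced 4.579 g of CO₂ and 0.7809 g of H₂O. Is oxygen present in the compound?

no

mol C = 4.579 g CO₂ ÷ 44.009 g/mol = 0.10405 mol
mol H = 2 × 0.7809 g H₂O ÷ 18.015 g/mol = 0.086694 mol
C and H together account for 1.3371 g — essentially the entire 1.337 g sample — so the compound contains no oxygen.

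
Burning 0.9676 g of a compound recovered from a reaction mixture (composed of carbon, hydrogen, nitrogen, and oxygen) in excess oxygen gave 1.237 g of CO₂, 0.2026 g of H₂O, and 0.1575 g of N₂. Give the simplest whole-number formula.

mol C = 1.237 g CO₂ ÷ 44.009 g/mol = 0.028108 mol
mol H = 2 × 0.2026 g H₂O ÷ 18.015 g/mol = 0.022492 mol
mol N = 2 × 0.1575 g N₂ ÷ 28.014 g/mol = 0.011244 mol
mass O = 0.9676 − (0.33760 + 0.022672 + 0.15750) = 0.44982 g → mol O = 0.44982 ÷ 15.999 = 0.028116 mol
Divide by the smallest (0.011244 mol): C 2.500, H 2.000, N 1.000, O 2.500
Multiplying each by 2 gives whole numbers: C 5.00, H 4.00, N 2.00, O 5.00

C5H4N2O5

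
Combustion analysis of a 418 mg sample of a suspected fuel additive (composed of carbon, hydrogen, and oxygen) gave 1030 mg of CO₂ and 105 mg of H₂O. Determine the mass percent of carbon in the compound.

mol C = 1.03 g CO₂ ÷ 44.009 g/mol = 0.02340 mol
mol H = 2 × 0.105 g H₂O ÷ 18.015 g/mol = 0.01166 mol
mass O = 0.418 − (0.2811 + 0.01175) = 0.1251 g → mol O = 0.1251 ÷ 15.999 = 0.007822 mol
mass % C = 0.2811 g ÷ 0.418 g × 100%

67.3%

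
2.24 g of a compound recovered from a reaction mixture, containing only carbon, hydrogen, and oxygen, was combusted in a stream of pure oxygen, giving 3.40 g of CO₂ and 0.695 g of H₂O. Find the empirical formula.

CHO

mol C = 3.40 g CO₂ ÷ 44.009 g/mol = 0.07726 mol
mol H = 2 × 0.695 g H₂O ÷ 18.015 g/mol = 0.07716 mol
mass O = 2.24 − (0.9279 + 0.07778) = 1.234 g → mol O = 1.234 ÷ 15.999 = 0.07715 mol
Divide by the smallest (0.07715 mol): C 1.001, H 1.000, O 1.000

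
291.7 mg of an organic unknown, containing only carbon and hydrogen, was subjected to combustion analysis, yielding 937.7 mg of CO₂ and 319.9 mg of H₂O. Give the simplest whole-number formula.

mol C = 0.9377 g CO₂ ÷ 44.009 g/mol = 0.021307 mol
mol H = 2 × 0.3199 g H₂O ÷ 18.015 g/mol = 0.035515 mol
Divide by the smallest (0.021307 mol): C 1.000, H 1.667
Multiplying each by 3 gives whole numbers: C 3.00, H 5.00

C3H5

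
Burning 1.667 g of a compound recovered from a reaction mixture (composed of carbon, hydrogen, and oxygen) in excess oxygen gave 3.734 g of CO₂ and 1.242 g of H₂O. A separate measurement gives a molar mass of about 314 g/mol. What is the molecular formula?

mol C = 3.734 g CO₂ ÷ 44.009 g/mol = 0.084846 mol
mol H = 2 × 1.242 g H₂O ÷ 18.015 g/mol = 0.13789 mol
mass O = 1.667 − (1.0191 + 0.13899) = 0.50892 g → mol O = 0.50892 ÷ 15.999 = 0.031810 mol
Divide by the smallest (0.031810 mol): C 2.667, H 4.335, O 1.000
Multiplying each by 3 gives whole numbers: C 8.00, H 13.00, O 3.00
Empirical formula: C8H13O3
Empirical-formula mass = 157.19 g/mol; 314 ÷ 157.19 ≈ 2, so the molecular formula is C16H26O6.

C16H26O6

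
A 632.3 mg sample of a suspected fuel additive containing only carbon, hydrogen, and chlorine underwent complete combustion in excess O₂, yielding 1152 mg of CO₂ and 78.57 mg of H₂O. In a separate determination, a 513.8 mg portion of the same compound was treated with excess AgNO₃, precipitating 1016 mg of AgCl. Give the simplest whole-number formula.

mol C = 1.152 g CO₂ ÷ 44.009 g/mol = 0.026176 mol
mol H = 2 × 0.07857 g H₂O ÷ 18.015 g/mol = 0.0087227 mol
From the AgCl data: mol Cl per gram of compound = (1.016 ÷ 143.318) ÷ 0.5138 = 0.013797 mol/g, so in the 0.6323 g combustion sample mol Cl = 0.0087241 mol
Divide by the smallest (0.0087227 mol): C 3.001, H 1.000, Cl 1.000

C3HCl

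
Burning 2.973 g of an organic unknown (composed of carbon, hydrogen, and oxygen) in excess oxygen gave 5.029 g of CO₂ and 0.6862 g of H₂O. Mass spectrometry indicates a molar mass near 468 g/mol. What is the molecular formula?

mol C = 5.029 g CO₂ ÷ 44.009 g/mol = 0.11427 mol
mol H = 2 × 0.6862 g H₂O ÷ 18.015 g/mol = 0.076181 mol
mass O = 2.973 − (1.3725 + 0.076790) = 1.5237 g → mol O = 1.5237 ÷ 15.999 = 0.095236 mol
Divide by the smallest (0.076181 mol): C 1.500, H 1.000, O 1.250
Multiplying each by 4 gives whole numbers: C 6.00, H 4.00, O 5.00
Empirical formula: C6H4O5
Empirical-formula mass = 156.09 g/mol; 468 ÷ 156.09 ≈ 3, so the molecular formula is C18H12O15.

C18H12O15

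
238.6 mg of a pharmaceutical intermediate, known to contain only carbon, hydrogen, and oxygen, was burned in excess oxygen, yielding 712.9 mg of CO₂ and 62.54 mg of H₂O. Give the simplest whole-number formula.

C7H3O

mol C = 0.7129 g CO₂ ÷ 44.009 g/mol = 0.016199 mol
mol H = 2 × 0.06254 g H₂O ÷ 18.015 g/mol = 0.0069431 mol
mass O = 0.2386 − (0.19457 + 0.0069986) = 0.037036 g → mol O = 0.037036 ÷ 15.999 = 0.0023149 mol
Divide by the smallest (0.0023149 mol): C 6.998, H 2.999, O 1.000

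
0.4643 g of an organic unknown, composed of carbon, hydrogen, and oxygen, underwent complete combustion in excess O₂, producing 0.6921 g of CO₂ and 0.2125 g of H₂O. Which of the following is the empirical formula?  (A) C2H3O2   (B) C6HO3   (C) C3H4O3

mol C = 0.6921 g CO₂ ÷ 44.009 g/mol = 0.015726 mol
mol H = 2 × 0.2125 g H₂O ÷ 18.015 g/mol = 0.023591 mol
mass O = 0.4643 − (0.18889 + 0.023780) = 0.25163 g → mol O = 0.25163 ÷ 15.999 = 0.015728 mol
Divide by the smallest (0.015726 mol): C 1.000, H 1.500, O 1.000
Multiplying each by 2 gives whole numbers: C 2.00, H 3.00, O 2.00

(A) C2H3O2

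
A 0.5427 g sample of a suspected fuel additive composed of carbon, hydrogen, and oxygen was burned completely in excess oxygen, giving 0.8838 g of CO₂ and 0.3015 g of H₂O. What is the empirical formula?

C6H10O5

mol C = 0.8838 g CO₂ ÷ 44.009 g/mol = 0.020082 mol
mol H = 2 × 0.3015 g H₂O ÷ 18.015 g/mol = 0.033472 mol
mass O = 0.5427 − (0.24121 + 0.033740) = 0.26775 g → mol O = 0.26775 ÷ 15.999 = 0.016736 mol
Divide by the smallest (0.016736 mol): C 1.200, H 2.000, O 1.000
Multiplying each by 5 gives whole numbers: C 6.00, H 10.00, O 5.00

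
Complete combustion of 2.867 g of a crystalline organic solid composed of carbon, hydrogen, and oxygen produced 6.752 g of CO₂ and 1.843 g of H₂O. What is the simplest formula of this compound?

mol C = 6.752 g CO₂ ÷ 44.009 g/mol = 0.15342 mol
mol H = 2 × 1.843 g H₂O ÷ 18.015 g/mol = 0.20461 mol
mass O = 2.867 − (1.8428 + 0.20624) = 0.81799 g → mol O = 0.81799 ÷ 15.999 = 0.051128 mol
Divide by the smallest (0.051128 mol): C 3.001, H 4.002, O 1.000

C3H4O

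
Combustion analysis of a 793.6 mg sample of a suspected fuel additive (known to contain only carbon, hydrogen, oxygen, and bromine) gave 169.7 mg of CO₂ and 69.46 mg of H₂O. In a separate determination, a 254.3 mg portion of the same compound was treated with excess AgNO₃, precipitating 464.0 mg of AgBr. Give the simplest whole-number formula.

mol C = 0.1697 g CO₂ ÷ 44.009 g/mol = 0.0038560 mol
mol H = 2 × 0.06946 g H₂O ÷ 18.015 g/mol = 0.0077114 mol
From the AgBr data: mol Br per gram of compound = (0.4640 ÷ 187.772) ÷ 0.2543 = 0.0097172 mol/g, so in the 0.7936 g combustion sample mol Br = 0.0077116 mol
mass O = 0.7936 − (0.046315 + 0.0077730 + 0.61618) = 0.12333 g → mol O = 0.12333 ÷ 15.999 = 0.0077084 mol
Divide by the smallest (0.0038560 mol): C 1.000, H 2.000, Br 2.000, O 1.999

CH2Br2O2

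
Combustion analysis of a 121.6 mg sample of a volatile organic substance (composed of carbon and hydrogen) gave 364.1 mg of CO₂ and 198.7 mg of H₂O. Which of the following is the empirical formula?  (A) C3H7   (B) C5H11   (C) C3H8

(C) C3H8

mol C = 0.3641 g CO₂ ÷ 44.009 g/mol = 0.0082733 mol
mol H = 2 × 0.1987 g H₂O ÷ 18.015 g/mol = 0.022059 mol
Divide by the smallest (0.0082733 mol): C 1.000, H 2.666
Multiplying each by 3 gives whole numbers: C 3.00, H 8.00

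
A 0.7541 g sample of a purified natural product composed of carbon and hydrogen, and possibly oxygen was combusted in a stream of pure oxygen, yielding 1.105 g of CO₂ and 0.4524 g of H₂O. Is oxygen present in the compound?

yes

mol C = 1.105 g CO₂ ÷ 44.009 g/mol = 0.025109 mol
mol H = 2 × 0.4524 g H₂O ÷ 18.015 g/mol = 0.050225 mol
C and H account for only 0.35220 g of the 0.7541 g sample; the remaining 0.40190 g must be oxygen.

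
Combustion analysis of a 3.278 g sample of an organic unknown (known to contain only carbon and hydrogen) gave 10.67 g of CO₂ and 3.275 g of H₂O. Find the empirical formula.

mol C = 10.67 g CO₂ ÷ 44.009 g/mol = 0.24245 mol
mol H = 2 × 3.275 g H₂O ÷ 18.015 g/mol = 0.36359 mol
Divide by the smallest (0.24245 mol): C 1.000, H 1.500
Multiplying each by 2 gives whole numbers: C 2.00, H 3.00

C2H3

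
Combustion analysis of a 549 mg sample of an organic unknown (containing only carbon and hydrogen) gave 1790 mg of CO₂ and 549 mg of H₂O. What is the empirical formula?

C2H3

mol C = 1.79 g CO₂ ÷ 44.009 g/mol = 0.04067 mol
mol H = 2 × 0.549 g H₂O ÷ 18.015 g/mol = 0.06095 mol
Divide by the smallest (0.04067 mol): C 1.000, H 1.498
Multiplying each by 2 gives whole numbers: C 2.00, H 3.00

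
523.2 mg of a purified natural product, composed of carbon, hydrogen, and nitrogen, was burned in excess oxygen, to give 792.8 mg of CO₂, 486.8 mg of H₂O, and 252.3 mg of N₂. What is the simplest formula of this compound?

CH3N

mol C = 0.7928 g CO₂ ÷ 44.009 g/mol = 0.018014 mol
mol H = 2 × 0.4868 g H₂O ÷ 18.015 g/mol = 0.054044 mol
mol N = 2 × 0.2523 g N₂ ÷ 28.014 g/mol = 0.018012 mol
Divide by the smallest (0.018012 mol): C 1.000, H 3.000, N 1.000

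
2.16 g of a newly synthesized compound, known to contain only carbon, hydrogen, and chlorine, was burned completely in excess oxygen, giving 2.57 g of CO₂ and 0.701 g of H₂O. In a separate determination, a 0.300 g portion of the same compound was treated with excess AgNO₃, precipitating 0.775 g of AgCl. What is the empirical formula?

C3H4Cl2

mol C = 2.57 g CO₂ ÷ 44.009 g/mol = 0.05840 mol
mol H = 2 × 0.701 g H₂O ÷ 18.015 g/mol = 0.07782 mol
From the AgCl data: mol Cl per gram of compound = (0.775 ÷ 143.318) ÷ 0.300 = 0.01803 mol/g, so in the 2.16 g combustion sample mol Cl = 0.03893 mol
Divide by the smallest (0.03893 mol): C 1.500, H 1.999, Cl 1.000
Multiplying each by 2 gives whole numbers: C 3.00, H 4.00, Cl 2.00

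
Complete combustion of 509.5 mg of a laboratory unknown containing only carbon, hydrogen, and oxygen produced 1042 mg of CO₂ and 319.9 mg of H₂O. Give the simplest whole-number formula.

C2H3O

mol C = 1.042 g CO₂ ÷ 44.009 g/mol = 0.023677 mol
mol H = 2 × 0.3199 g H₂O ÷ 18.015 g/mol = 0.035515 mol
mass O = 0.5095 − (0.28438 + 0.035799) = 0.18932 g → mol O = 0.18932 ÷ 15.999 = 0.011833 mol
Divide by the smallest (0.011833 mol): C 2.001, H 3.001, O 1.000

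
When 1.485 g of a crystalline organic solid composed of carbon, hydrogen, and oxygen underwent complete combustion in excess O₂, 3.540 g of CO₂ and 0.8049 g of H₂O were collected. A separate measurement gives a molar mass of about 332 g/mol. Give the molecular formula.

C18H20O6

mol C = 3.540 g CO₂ ÷ 44.009 g/mol = 0.080438 mol
mol H = 2 × 0.8049 g H₂O ÷ 18.015 g/mol = 0.089359 mol
mass O = 1.485 − (0.96614 + 0.090074) = 0.42878 g → mol O = 0.42878 ÷ 15.999 = 0.026801 mol
Divide by the smallest (0.026801 mol): C 3.001, H 3.334, O 1.000
Multiplying each by 3 gives whole numbers: C 9.00, H 10.00, O 3.00
Empirical formula: C9H10O3
Empirical-formula mass = 166.18 g/mol; 332 ÷ 166.18 ≈ 2, so the molecular formula is C18H20O6.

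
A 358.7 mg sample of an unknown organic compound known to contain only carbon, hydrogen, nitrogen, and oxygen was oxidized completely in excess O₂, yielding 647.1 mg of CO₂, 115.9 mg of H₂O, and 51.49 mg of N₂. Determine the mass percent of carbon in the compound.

49.24%

mol C = 0.6471 g CO₂ ÷ 44.009 g/mol = 0.014704 mol
mol H = 2 × 0.1159 g H₂O ÷ 18.015 g/mol = 0.012867 mol
mol N = 2 × 0.05149 g N₂ ÷ 28.014 g/mol = 0.0036760 mol
mass O = 0.3587 − (0.17661 + 0.012970 + 0.051490) = 0.11763 g → mol O = 0.11763 ÷ 15.999 = 0.0073525 mol
mass % C = 0.17661 g ÷ 0.3587 g × 100%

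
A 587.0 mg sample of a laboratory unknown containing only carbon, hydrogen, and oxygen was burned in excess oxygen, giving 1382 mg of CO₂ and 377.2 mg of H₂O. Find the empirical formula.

mol C = 1.382 g CO₂ ÷ 44.009 g/mol = 0.031403 mol
mol H = 2 × 0.3772 g H₂O ÷ 18.015 g/mol = 0.041876 mol
mass O = 0.5870 − (0.37718 + 0.042211) = 0.16761 g → mol O = 0.16761 ÷ 15.999 = 0.010476 mol
Divide by the smallest (0.010476 mol): C 2.997, H 3.997, O 1.000

C3H4O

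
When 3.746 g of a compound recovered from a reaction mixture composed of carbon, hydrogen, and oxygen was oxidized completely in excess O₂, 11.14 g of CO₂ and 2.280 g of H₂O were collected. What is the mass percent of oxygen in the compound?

12.03%

mol C = 11.14 g CO₂ ÷ 44.009 g/mol = 0.25313 mol
mol H = 2 × 2.280 g H₂O ÷ 18.015 g/mol = 0.25312 mol
mass O = 3.746 − (3.0403 + 0.25515) = 0.45051 g → mol O = 0.45051 ÷ 15.999 = 0.028158 mol
mass % O = 0.45051 g ÷ 3.746 g × 100%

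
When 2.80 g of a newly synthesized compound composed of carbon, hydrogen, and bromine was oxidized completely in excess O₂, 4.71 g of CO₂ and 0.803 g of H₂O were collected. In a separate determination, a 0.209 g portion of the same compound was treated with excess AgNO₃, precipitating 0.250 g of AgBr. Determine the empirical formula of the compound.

mol C = 4.71 g CO₂ ÷ 44.009 g/mol = 0.1070 mol
mol H = 2 × 0.803 g H₂O ÷ 18.015 g/mol = 0.08915 mol
From the AgBr data: mol Br per gram of compound = (0.250 ÷ 187.772) ÷ 0.209 = 0.006370 mol/g, so in the 2.80 g combustion sample mol Br = 0.01784 mol
Divide by the smallest (0.01784 mol): C 6.000, H 4.998, Br 1.000

C6H5Br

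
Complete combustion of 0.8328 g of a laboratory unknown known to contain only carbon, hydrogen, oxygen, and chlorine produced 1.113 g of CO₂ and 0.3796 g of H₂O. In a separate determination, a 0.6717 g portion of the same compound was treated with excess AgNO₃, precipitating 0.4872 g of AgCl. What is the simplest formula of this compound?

C6H10ClO5

mol C = 1.113 g CO₂ ÷ 44.009 g/mol = 0.025290 mol
mol H = 2 × 0.3796 g H₂O ÷ 18.015 g/mol = 0.042143 mol
From the AgCl data: mol Cl per gram of compound = (0.4872 ÷ 143.318) ÷ 0.6717 = 0.0050609 mol/g, so in the 0.8328 g combustion sample mol Cl = 0.0042148 mol
mass O = 0.8328 − (0.30376 + 0.042480 + 0.14941) = 0.33715 g → mol O = 0.33715 ÷ 15.999 = 0.021073 mol
Divide by the smallest (0.0042148 mol): C 6.000, H 9.999, Cl 1.000, O 5.000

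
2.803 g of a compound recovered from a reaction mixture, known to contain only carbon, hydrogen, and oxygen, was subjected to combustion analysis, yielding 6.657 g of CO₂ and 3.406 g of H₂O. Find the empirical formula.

C4H10O

mol C = 6.657 g CO₂ ÷ 44.009 g/mol = 0.15126 mol
mol H = 2 × 3.406 g H₂O ÷ 18.015 g/mol = 0.37813 mol
mass O = 2.803 − (1.8168 + 0.38115) = 0.60501 g → mol O = 0.60501 ÷ 15.999 = 0.037815 mol
Divide by the smallest (0.037815 mol): C 4.000, H 9.999, O 1.000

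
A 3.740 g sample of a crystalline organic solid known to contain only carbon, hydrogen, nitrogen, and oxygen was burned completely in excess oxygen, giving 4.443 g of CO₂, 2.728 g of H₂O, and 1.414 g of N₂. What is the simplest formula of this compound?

C2H6N2O

mol C = 4.443 g CO₂ ÷ 44.009 g/mol = 0.10096 mol
mol H = 2 × 2.728 g H₂O ÷ 18.015 g/mol = 0.30286 mol
mol N = 2 × 1.414 g N₂ ÷ 28.014 g/mol = 0.10095 mol
mass O = 3.740 − (1.2126 + 0.30528 + 1.4140) = 0.80813 g → mol O = 0.80813 ÷ 15.999 = 0.050511 mol
Divide by the smallest (0.050511 mol): C 1.999, H 5.996, N 1.999, O 1.000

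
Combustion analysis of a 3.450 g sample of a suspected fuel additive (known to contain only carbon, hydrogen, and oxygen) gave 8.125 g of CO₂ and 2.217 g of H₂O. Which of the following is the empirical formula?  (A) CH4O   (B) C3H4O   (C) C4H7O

(B) C3H4O

mol C = 8.125 g CO₂ ÷ 44.009 g/mol = 0.18462 mol
mol H = 2 × 2.217 g H₂O ÷ 18.015 g/mol = 0.24613 mol
mass O = 3.450 − (2.2175 + 0.24810) = 0.98442 g → mol O = 0.98442 ÷ 15.999 = 0.061530 mol
Divide by the smallest (0.061530 mol): C 3.001, H 4.000, O 1.000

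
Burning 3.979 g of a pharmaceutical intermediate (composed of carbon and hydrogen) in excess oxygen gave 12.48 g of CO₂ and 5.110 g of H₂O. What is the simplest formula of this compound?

CH2

mol C = 12.48 g CO₂ ÷ 44.009 g/mol = 0.28358 mol
mol H = 2 × 5.110 g H₂O ÷ 18.015 g/mol = 0.56731 mol
Divide by the smallest (0.28358 mol): C 1.000, H 2.001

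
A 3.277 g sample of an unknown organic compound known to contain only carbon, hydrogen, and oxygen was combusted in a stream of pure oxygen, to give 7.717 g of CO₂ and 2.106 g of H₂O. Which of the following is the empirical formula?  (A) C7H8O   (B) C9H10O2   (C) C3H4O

(C) C3H4O

mol C = 7.717 g CO₂ ÷ 44.009 g/mol = 0.17535 mol
mol H = 2 × 2.106 g H₂O ÷ 18.015 g/mol = 0.23381 mol
mass O = 3.277 − (2.1061 + 0.23568) = 0.93519 g → mol O = 0.93519 ÷ 15.999 = 0.058453 mol
Divide by the smallest (0.058453 mol): C 3.000, H 4.000, O 1.000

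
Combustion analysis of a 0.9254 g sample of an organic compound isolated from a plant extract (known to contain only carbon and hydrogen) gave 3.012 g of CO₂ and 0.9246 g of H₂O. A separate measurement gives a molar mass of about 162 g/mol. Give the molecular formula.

mol C = 3.012 g CO₂ ÷ 44.009 g/mol = 0.068441 mol
mol H = 2 × 0.9246 g H₂O ÷ 18.015 g/mol = 0.10265 mol
Divide by the smallest (0.068441 mol): C 1.000, H 1.500
Multiplying each by 2 gives whole numbers: C 2.00, H 3.00
Empirical formula: C2H3
Empirical-formula mass = 27.05 g/mol; 162 ÷ 27.05 ≈ 6, so the molecular formula is C12H18.

C12H18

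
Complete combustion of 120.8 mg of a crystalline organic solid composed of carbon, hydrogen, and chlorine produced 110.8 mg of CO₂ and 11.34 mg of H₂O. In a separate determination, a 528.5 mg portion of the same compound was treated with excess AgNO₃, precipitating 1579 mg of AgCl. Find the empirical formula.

mol C = 0.1108 g CO₂ ÷ 44.009 g/mol = 0.0025177 mol
mol H = 2 × 0.01134 g H₂O ÷ 18.015 g/mol = 0.0012590 mol
From the AgCl data: mol Cl per gram of compound = (1.579 ÷ 143.318) ÷ 0.5285 = 0.020847 mol/g, so in the 0.1208 g combustion sample mol Cl = 0.0025183 mol
Divide by the smallest (0.0012590 mol): C 2.000, H 1.000, Cl 2.000

C2HCl2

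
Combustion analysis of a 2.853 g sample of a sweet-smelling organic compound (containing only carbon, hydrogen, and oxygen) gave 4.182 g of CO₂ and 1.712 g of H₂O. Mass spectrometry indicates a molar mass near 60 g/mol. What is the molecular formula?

C2H4O2

mol C = 4.182 g CO₂ ÷ 44.009 g/mol = 0.095026 mol
mol H = 2 × 1.712 g H₂O ÷ 18.015 g/mol = 0.19006 mol
mass O = 2.853 − (1.1414 + 0.19158) = 1.5201 g → mol O = 1.5201 ÷ 15.999 = 0.095010 mol
Divide by the smallest (0.095010 mol): C 1.000, H 2.000, O 1.000
Empirical formula: CH2O
Empirical-formula mass = 30.03 g/mol; 60 ÷ 30.03 ≈ 2, so the molecular formula is C2H4O2.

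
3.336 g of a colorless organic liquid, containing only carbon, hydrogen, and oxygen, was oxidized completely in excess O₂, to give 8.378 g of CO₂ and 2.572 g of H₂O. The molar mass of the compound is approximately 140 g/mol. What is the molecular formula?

mol C = 8.378 g CO₂ ÷ 44.009 g/mol = 0.19037 mol
mol H = 2 × 2.572 g H₂O ÷ 18.015 g/mol = 0.28554 mol
mass O = 3.336 − (2.2865 + 0.28782) = 0.76164 g → mol O = 0.76164 ÷ 15.999 = 0.047605 mol
Divide by the smallest (0.047605 mol): C 3.999, H 5.998, O 1.000
Empirical formula: C4H6O
Empirical-formula mass = 70.09 g/mol; 140 ÷ 70.09 ≈ 2, so the molecular formula is C8H12O2.

C8H12O2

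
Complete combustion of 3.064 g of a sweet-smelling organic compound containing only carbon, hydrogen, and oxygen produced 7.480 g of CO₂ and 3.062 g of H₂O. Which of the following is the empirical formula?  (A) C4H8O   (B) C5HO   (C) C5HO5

mol C = 7.480 g CO₂ ÷ 44.009 g/mol = 0.16997 mol
mol H = 2 × 3.062 g H₂O ÷ 18.015 g/mol = 0.33994 mol
mass O = 3.064 − (2.0415 + 0.34266) = 0.67989 g → mol O = 0.67989 ÷ 15.999 = 0.042496 mol
Divide by the smallest (0.042496 mol): C 4.000, H 7.999, O 1.000

(A) C4H8O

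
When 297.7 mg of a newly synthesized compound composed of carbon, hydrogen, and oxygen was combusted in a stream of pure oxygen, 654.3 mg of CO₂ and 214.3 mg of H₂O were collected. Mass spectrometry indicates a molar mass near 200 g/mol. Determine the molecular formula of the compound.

mol C = 0.6543 g CO₂ ÷ 44.009 g/mol = 0.014867 mol
mol H = 2 × 0.2143 g H₂O ÷ 18.015 g/mol = 0.023791 mol
mass O = 0.2977 − (0.17857 + 0.023982) = 0.095146 g → mol O = 0.095146 ÷ 15.999 = 0.0059470 mol
Divide by the smallest (0.0059470 mol): C 2.500, H 4.001, O 1.000
Multiplying each by 2 gives whole numbers: C 5.00, H 8.00, O 2.00
Empirical formula: C5H8O2
Empirical-formula mass = 100.12 g/mol; 200 ÷ 100.12 ≈ 2, so the molecular formula is C10H16O4.

C10H16O4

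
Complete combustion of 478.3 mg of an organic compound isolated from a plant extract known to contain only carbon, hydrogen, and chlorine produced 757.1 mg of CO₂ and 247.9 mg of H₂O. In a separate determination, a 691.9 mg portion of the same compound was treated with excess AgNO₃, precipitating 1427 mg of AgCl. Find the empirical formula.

mol C = 0.7571 g CO₂ ÷ 44.009 g/mol = 0.017203 mol
mol H = 2 × 0.2479 g H₂O ÷ 18.015 g/mol = 0.027522 mol
From the AgCl data: mol Cl per gram of compound = (1.427 ÷ 143.318) ÷ 0.6919 = 0.014391 mol/g, so in the 0.4783 g combustion sample mol Cl = 0.0068830 mol
Divide by the smallest (0.0068830 mol): C 2.499, H 3.998, Cl 1.000
Multiplying each by 2 gives whole numbers: C 5.00, H 8.00, Cl 2.00

C5H8Cl2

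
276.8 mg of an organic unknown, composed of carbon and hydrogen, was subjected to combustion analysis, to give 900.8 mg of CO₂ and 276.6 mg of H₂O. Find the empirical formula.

mol C = 0.9008 g CO₂ ÷ 44.009 g/mol = 0.020469 mol
mol H = 2 × 0.2766 g H₂O ÷ 18.015 g/mol = 0.030708 mol
Divide by the smallest (0.020469 mol): C 1.000, H 1.500
Multiplying each by 2 gives whole numbers: C 2.00, H 3.00

C2H3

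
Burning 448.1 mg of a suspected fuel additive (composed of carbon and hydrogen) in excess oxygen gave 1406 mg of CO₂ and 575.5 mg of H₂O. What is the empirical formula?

mol C = 1.406 g CO₂ ÷ 44.009 g/mol = 0.031948 mol
mol H = 2 × 0.5755 g H₂O ÷ 18.015 g/mol = 0.063891 mol
Divide by the smallest (0.031948 mol): C 1.000, H 2.000

CH2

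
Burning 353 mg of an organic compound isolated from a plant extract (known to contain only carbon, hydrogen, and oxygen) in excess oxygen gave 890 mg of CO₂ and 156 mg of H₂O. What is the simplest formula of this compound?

mol C = 0.890 g CO₂ ÷ 44.009 g/mol = 0.02022 mol
mol H = 2 × 0.156 g H₂O ÷ 18.015 g/mol = 0.01732 mol
mass O = 0.353 − (0.2429 + 0.01746) = 0.09264 g → mol O = 0.09264 ÷ 15.999 = 0.005791 mol
Divide by the smallest (0.005791 mol): C 3.492, H 2.991, O 1.000
Multiplying each by 2 gives whole numbers: C 6.98, H 5.98, O 2.00

C7H6O2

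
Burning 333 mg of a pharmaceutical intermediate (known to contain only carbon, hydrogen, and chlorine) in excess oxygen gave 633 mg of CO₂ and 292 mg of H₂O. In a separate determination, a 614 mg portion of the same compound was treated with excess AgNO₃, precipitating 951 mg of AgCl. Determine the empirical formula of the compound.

mol C = 0.633 g CO₂ ÷ 44.009 g/mol = 0.01438 mol
mol H = 2 × 0.292 g H₂O ÷ 18.015 g/mol = 0.03242 mol
From the AgCl data: mol Cl per gram of compound = (0.951 ÷ 143.318) ÷ 0.614 = 0.01081 mol/g, so in the 0.333 g combustion sample mol Cl = 0.003599 mol
Divide by the smallest (0.003599 mol): C 3.997, H 9.008, Cl 1.000

C4H9Cl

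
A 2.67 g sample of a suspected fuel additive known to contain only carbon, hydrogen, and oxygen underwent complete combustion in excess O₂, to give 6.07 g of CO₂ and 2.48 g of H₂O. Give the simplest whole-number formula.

mol C = 6.07 g CO₂ ÷ 44.009 g/mol = 0.1379 mol
mol H = 2 × 2.48 g H₂O ÷ 18.015 g/mol = 0.2753 mol
mass O = 2.67 − (1.657 + 0.2775) = 0.7358 g → mol O = 0.7358 ÷ 15.999 = 0.04599 mol
Divide by the smallest (0.04599 mol): C 2.999, H 5.986, O 1.000

C3H6O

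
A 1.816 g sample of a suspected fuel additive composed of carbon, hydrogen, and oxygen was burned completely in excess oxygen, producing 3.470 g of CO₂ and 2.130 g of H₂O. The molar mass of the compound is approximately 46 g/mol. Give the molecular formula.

C2H6O

mol C = 3.470 g CO₂ ÷ 44.009 g/mol = 0.078848 mol
mol H = 2 × 2.130 g H₂O ÷ 18.015 g/mol = 0.23647 mol
mass O = 1.816 − (0.94704 + 0.23836) = 0.63060 g → mol O = 0.63060 ÷ 15.999 = 0.039415 mol
Divide by the smallest (0.039415 mol): C 2.000, H 5.999, O 1.000
Empirical formula: C2H6O
Empirical-formula mass = 46.07 g/mol; 46 ÷ 46.07 ≈ 1, so the molecular formula is C2H6O.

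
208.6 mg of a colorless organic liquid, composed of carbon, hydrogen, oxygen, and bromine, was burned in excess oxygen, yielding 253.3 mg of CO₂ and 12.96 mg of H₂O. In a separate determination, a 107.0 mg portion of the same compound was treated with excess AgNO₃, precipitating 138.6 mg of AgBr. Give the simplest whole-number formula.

mol C = 0.2533 g CO₂ ÷ 44.009 g/mol = 0.0057556 mol
mol H = 2 × 0.01296 g H₂O ÷ 18.015 g/mol = 0.0014388 mol
From the AgBr data: mol Br per gram of compound = (0.1386 ÷ 187.772) ÷ 0.1070 = 0.0068984 mol/g, so in the 0.2086 g combustion sample mol Br = 0.0014390 mol
mass O = 0.2086 − (0.069131 + 0.0014503 + 0.11498) = 0.023036 g → mol O = 0.023036 ÷ 15.999 = 0.0014399 mol
Divide by the smallest (0.0014388 mol): C 4.000, H 1.000, Br 1.000, O 1.001

C4HBrO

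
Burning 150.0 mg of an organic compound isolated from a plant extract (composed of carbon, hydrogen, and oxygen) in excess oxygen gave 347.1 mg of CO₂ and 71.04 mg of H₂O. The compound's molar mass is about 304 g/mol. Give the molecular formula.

C16H16O6

mol C = 0.3471 g CO₂ ÷ 44.009 g/mol = 0.0078870 mol
mol H = 2 × 0.07104 g H₂O ÷ 18.015 g/mol = 0.0078868 mol
mass O = 0.1500 − (0.094731 + 0.0079499) = 0.047319 g → mol O = 0.047319 ÷ 15.999 = 0.0029576 mol
Divide by the smallest (0.0029576 mol): C 2.667, H 2.667, O 1.000
Multiplying each by 3 gives whole numbers: C 8.00, H 8.00, O 3.00
Empirical formula: C8H8O3
Empirical-formula mass = 152.15 g/mol; 304 ÷ 152.15 ≈ 2, so the molecular formula is C16H16O6.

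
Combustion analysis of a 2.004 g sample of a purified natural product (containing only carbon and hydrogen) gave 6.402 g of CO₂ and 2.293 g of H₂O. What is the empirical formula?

C4H7

mol C = 6.402 g CO₂ ÷ 44.009 g/mol = 0.14547 mol
mol H = 2 × 2.293 g H₂O ÷ 18.015 g/mol = 0.25457 mol
Divide by the smallest (0.14547 mol): C 1.000, H 1.750
Multiplying each by 4 gives whole numbers: C 4.00, H 7.00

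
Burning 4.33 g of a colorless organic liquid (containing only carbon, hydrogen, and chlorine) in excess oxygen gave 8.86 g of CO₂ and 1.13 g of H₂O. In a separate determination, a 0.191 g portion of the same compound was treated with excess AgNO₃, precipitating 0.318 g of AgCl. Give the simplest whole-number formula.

C8H5Cl2

mol C = 8.86 g CO₂ ÷ 44.009 g/mol = 0.2013 mol
mol H = 2 × 1.13 g H₂O ÷ 18.015 g/mol = 0.1255 mol
From the AgCl data: mol Cl per gram of compound = (0.318 ÷ 143.318) ÷ 0.191 = 0.01162 mol/g, so in the 4.33 g combustion sample mol Cl = 0.05030 mol
Divide by the smallest (0.05030 mol): C 4.002, H 2.494, Cl 1.000
Multiplying each by 2 gives whole numbers: C 8.00, H 4.99, Cl 2.00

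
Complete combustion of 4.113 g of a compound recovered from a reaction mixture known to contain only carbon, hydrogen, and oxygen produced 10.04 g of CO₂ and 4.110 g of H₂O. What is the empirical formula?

mol C = 10.04 g CO₂ ÷ 44.009 g/mol = 0.22814 mol
mol H = 2 × 4.110 g H₂O ÷ 18.015 g/mol = 0.45629 mol
mass O = 4.113 − (2.7401 + 0.45994) = 0.91293 g → mol O = 0.91293 ÷ 15.999 = 0.057062 mol
Divide by the smallest (0.057062 mol): C 3.998, H 7.996, O 1.000

C4H8O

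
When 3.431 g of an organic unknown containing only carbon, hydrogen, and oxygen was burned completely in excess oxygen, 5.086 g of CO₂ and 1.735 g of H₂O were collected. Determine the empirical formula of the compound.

C3H5O3

mol C = 5.086 g CO₂ ÷ 44.009 g/mol = 0.11557 mol
mol H = 2 × 1.735 g H₂O ÷ 18.015 g/mol = 0.19262 mol
mass O = 3.431 − (1.3881 + 0.19416) = 1.8488 g → mol O = 1.8488 ÷ 15.999 = 0.11555 mol
Divide by the smallest (0.11555 mol): C 1.000, H 1.667, O 1.000
Multiplying each by 3 gives whole numbers: C 3.00, H 5.00, O 3.00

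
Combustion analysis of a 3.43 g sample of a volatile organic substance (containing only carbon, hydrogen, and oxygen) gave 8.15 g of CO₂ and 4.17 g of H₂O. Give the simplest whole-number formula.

mol C = 8.15 g CO₂ ÷ 44.009 g/mol = 0.1852 mol
mol H = 2 × 4.17 g H₂O ÷ 18.015 g/mol = 0.4629 mol
mass O = 3.43 − (2.224 + 0.4667) = 0.7390 g → mol O = 0.7390 ÷ 15.999 = 0.04619 mol
Divide by the smallest (0.04619 mol): C 4.009, H 10.022, O 1.000

C4H10O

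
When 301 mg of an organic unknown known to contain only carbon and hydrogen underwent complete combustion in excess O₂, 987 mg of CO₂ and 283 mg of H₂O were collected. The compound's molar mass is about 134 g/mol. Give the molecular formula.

C10H14

mol C = 0.987 g CO₂ ÷ 44.009 g/mol = 0.02243 mol
mol H = 2 × 0.283 g H₂O ÷ 18.015 g/mol = 0.03142 mol
Divide by the smallest (0.02243 mol): C 1.000, H 1.401
Multiplying each by 5 gives whole numbers: C 5.00, H 7.00
Empirical formula: C5H7
Empirical-formula mass = 67.11 g/mol; 134 ÷ 67.11 ≈ 2, so the molecular formula is C10H14.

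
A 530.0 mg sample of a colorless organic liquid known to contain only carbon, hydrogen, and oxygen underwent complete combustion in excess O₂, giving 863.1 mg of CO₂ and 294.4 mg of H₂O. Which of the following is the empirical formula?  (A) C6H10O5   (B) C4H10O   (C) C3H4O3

mol C = 0.8631 g CO₂ ÷ 44.009 g/mol = 0.019612 mol
mol H = 2 × 0.2944 g H₂O ÷ 18.015 g/mol = 0.032684 mol
mass O = 0.5300 − (0.23556 + 0.032945) = 0.26150 g → mol O = 0.26150 ÷ 15.999 = 0.016345 mol
Divide by the smallest (0.016345 mol): C 1.200, H 2.000, O 1.000
Multiplying each by 5 gives whole numbers: C 6.00, H 10.00, O 5.00

(A) C6H10O5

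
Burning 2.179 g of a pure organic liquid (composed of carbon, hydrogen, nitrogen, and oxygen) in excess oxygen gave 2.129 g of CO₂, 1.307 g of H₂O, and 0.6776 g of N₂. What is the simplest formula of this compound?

mol C = 2.129 g CO₂ ÷ 44.009 g/mol = 0.048376 mol
mol H = 2 × 1.307 g H₂O ÷ 18.015 g/mol = 0.14510 mol
mol N = 2 × 0.6776 g N₂ ÷ 28.014 g/mol = 0.048376 mol
mass O = 2.179 − (0.58105 + 0.14626 + 0.67760) = 0.77409 g → mol O = 0.77409 ÷ 15.999 = 0.048384 mol
Divide by the smallest (0.048376 mol): C 1.000, H 2.999, N 1.000, O 1.000

CH3NO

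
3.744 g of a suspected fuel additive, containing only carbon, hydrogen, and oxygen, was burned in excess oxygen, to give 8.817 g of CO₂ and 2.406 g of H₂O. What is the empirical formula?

C3H4O

mol C = 8.817 g CO₂ ÷ 44.009 g/mol = 0.20035 mol
mol H = 2 × 2.406 g H₂O ÷ 18.015 g/mol = 0.26711 mol
mass O = 3.744 − (2.4063 + 0.26925) = 1.0684 g → mol O = 1.0684 ÷ 15.999 = 0.066779 mol
Divide by the smallest (0.066779 mol): C 3.000, H 4.000, O 1.000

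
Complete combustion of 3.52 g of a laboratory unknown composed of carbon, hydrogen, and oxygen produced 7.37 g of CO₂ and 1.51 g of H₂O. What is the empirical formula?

C2H2O

mol C = 7.37 g CO₂ ÷ 44.009 g/mol = 0.1675 mol
mol H = 2 × 1.51 g H₂O ÷ 18.015 g/mol = 0.1676 mol
mass O = 3.52 − (2.011 + 0.1690) = 1.340 g → mol O = 1.340 ÷ 15.999 = 0.08373 mol
Divide by the smallest (0.08373 mol): C 2.000, H 2.002, O 1.000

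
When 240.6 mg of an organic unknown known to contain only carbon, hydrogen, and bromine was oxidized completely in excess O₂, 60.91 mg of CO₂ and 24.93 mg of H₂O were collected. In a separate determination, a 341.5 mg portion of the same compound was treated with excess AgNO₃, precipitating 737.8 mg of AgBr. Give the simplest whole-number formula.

mol C = 0.06091 g CO₂ ÷ 44.009 g/mol = 0.0013840 mol
mol H = 2 × 0.02493 g H₂O ÷ 18.015 g/mol = 0.0027677 mol
From the AgBr data: mol Br per gram of compound = (0.7378 ÷ 187.772) ÷ 0.3415 = 0.011506 mol/g, so in the 0.2406 g combustion sample mol Br = 0.0027683 mol
Divide by the smallest (0.0013840 mol): C 1.000, H 2.000, Br 2.000

CH2Br2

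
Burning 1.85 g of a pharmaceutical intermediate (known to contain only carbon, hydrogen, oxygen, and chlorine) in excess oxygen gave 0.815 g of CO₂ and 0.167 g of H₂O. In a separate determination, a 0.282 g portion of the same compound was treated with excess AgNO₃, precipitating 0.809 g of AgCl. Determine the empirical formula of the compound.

mol C = 0.815 g CO₂ ÷ 44.009 g/mol = 0.01852 mol
mol H = 2 × 0.167 g H₂O ÷ 18.015 g/mol = 0.01854 mol
From the AgCl data: mol Cl per gram of compound = (0.809 ÷ 143.318) ÷ 0.282 = 0.02002 mol/g, so in the 1.85 g combustion sample mol Cl = 0.03703 mol
mass O = 1.85 − (0.2224 + 0.01869 + 1.313) = 0.2961 g → mol O = 0.2961 ÷ 15.999 = 0.01851 mol
Divide by the smallest (0.01851 mol): C 1.001, H 1.002, Cl 2.001, O 1.000

CHCl2O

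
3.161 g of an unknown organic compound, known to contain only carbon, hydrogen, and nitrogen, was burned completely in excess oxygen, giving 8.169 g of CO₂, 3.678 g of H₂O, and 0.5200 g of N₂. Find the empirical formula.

mol C = 8.169 g CO₂ ÷ 44.009 g/mol = 0.18562 mol
mol H = 2 × 3.678 g H₂O ÷ 18.015 g/mol = 0.40833 mol
mol N = 2 × 0.5200 g N₂ ÷ 28.014 g/mol = 0.037124 mol
Divide by the smallest (0.037124 mol): C 5.000, H 10.999, N 1.000

C5H11N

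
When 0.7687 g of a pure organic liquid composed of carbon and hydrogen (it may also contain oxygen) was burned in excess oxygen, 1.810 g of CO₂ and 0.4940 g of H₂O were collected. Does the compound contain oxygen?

yes

mol C = 1.810 g CO₂ ÷ 44.009 g/mol = 0.041128 mol
mol H = 2 × 0.4940 g H₂O ÷ 18.015 g/mol = 0.054843 mol
C and H account for only 0.54927 g of the 0.7687 g sample; the remaining 0.21943 g must be oxygen.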